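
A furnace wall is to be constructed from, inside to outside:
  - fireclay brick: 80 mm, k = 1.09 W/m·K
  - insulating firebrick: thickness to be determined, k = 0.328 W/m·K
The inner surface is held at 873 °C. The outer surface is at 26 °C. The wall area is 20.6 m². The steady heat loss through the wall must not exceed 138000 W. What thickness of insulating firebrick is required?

Using the resistance-network approach (series):
R_fireclay brick = L/(kA) = 0.08/(1.09×20.6) = 0.003563 K/W
Sum of the known resistances R_other = 0.003563 K/W
Required total resistance R_tot = ΔT/Q_allow = 847/138000 = 0.006138 K/W
R_insulating firebrick = R_tot − R_other = 0.002575 K/W
L = R·k·A = 0.002575×0.328×20.6

L ≈ 17.4 mm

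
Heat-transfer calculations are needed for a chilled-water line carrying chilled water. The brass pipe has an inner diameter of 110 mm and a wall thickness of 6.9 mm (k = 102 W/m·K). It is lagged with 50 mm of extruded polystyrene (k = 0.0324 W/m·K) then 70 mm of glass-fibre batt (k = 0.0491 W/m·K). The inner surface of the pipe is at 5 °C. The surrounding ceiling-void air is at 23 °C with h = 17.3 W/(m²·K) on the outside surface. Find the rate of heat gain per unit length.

Cylindrical conduction, so R = ln(r₂/r₁)/(2πkL) per layer, in series:
R_brass pipe wall = ln(61.9/55)/(2π×102×1) = 1.844×10^-4 K/W
R_extruded polystyrene = ln(111.9/61.9)/(2π×0.0324×1) = 2.908 K/W
R_glass-fibre batt = ln(181.9/111.9)/(2π×0.0491×1) = 1.575 K/W
R_outer film = 1/(h_o·2πr_oL) = 1/(17.3×2π×0.1819×1) = 0.05058 K/W
R_total = 4.534 K/W
Q = ΔT/R_total = 18/4.534

q′ ≈ 3.97 W/m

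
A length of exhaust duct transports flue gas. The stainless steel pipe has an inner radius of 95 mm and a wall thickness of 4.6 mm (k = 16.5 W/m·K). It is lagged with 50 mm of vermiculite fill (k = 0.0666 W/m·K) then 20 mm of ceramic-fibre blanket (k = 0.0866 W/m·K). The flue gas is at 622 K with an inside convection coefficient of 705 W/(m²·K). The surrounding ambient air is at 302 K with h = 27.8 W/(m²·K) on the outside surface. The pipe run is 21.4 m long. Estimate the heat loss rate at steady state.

Q ≈ 5530 W

Radial resistances (cylindrical: R_cond = ln(r_o/r_i)/(2πkL), R_conv = 1/(h·2πrL)):
R_inner film = 1/(h_i·2πr₁L) = 1/(705×2π×0.095×21.4) = 1.11×10^-4 K/W
R_stainless steel pipe wall = ln(99.6/95)/(2π×16.5×21.4) = 2.131×10^-5 K/W
R_vermiculite fill = ln(149.6/99.6)/(2π×0.0666×21.4) = 0.04543 K/W
R_ceramic-fibre blanket = ln(169.6/149.6)/(2π×0.0866×21.4) = 0.01078 K/W
R_outer film = 1/(h_o·2πr_oL) = 1/(27.8×2π×0.1696×21.4) = 0.001577 K/W
R_total = 0.05791 K/W
Q = ΔT/R_total = 320/0.05791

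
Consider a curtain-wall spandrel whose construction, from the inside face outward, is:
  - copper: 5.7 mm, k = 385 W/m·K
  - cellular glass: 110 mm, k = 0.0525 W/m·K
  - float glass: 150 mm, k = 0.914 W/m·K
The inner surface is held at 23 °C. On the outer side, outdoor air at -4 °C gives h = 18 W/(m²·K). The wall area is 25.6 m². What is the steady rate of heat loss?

Q ≈ 299 W

Treating each layer as a thermal resistance in series:
R_copper = L/(kA) = 0.0057/(385×25.6) = 5.783×10^-7 K/W
R_cellular glass = L/(kA) = 0.11/(0.0525×25.6) = 0.08185 K/W
R_float glass = L/(kA) = 0.15/(0.914×25.6) = 0.006411 K/W
R_outer film = 1/(h_o·A) = 1/(18×25.6) = 0.00217 K/W
R_total = 0.09043 K/W
Q = ΔT / R_total = 27 / 0.09043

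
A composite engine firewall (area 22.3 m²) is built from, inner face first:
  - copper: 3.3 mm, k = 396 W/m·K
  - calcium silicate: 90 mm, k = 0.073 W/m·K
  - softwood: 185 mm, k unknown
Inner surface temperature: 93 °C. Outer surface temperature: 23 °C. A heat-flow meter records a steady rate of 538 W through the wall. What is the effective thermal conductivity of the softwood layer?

k ≈ 0.111 W/(m·K)

Treating each layer as a thermal resistance in series:
R_copper = L/(kA) = 0.0033/(396×22.3) = 3.737×10^-7 K/W
R_calcium silicate = L/(kA) = 0.09/(0.073×22.3) = 0.05529 K/W
Sum of known resistances R_other = 0.05529 K/W
Total R = ΔT/Q = 70/538 = 0.1301 K/W
R_softwood = R_total − R_other = 0.07483 K/W
k = L/(R·A) = 0.185/(0.07483×22.3)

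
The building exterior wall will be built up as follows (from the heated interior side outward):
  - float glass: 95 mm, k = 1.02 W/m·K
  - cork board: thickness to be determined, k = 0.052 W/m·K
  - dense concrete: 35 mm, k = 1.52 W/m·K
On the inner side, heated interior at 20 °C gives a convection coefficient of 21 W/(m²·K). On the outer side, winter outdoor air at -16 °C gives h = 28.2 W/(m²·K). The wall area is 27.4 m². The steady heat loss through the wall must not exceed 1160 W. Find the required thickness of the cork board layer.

L ≈ 33.9 mm

Series thermal resistances:
R_inner film = 1/(h_i·A) = 1/(21×27.4) = 0.001738 K/W
R_float glass = L/(kA) = 0.095/(1.02×27.4) = 0.003399 K/W
R_dense concrete = L/(kA) = 0.035/(1.52×27.4) = 8.404×10^-4 K/W
R_outer film = 1/(h_o·A) = 1/(28.2×27.4) = 0.001294 K/W
Sum of the known resistances R_other = 0.007272 K/W
Required total resistance R_tot = ΔT/Q_allow = 36/1160 = 0.03103 K/W
R_cork board = R_tot − R_other = 0.02376 K/W
L = R·k·A = 0.02376×0.052×27.4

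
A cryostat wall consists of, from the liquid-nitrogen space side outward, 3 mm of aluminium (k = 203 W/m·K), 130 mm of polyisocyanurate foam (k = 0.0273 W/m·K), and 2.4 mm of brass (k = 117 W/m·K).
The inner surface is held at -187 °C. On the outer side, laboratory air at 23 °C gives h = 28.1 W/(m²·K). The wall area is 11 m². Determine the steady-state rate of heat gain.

Model the wall as resistances in series:
R_aluminium = L/(kA) = 0.003/(203×11) = 1.343×10^-6 K/W
R_polyisocyanurate foam = L/(kA) = 0.13/(0.0273×11) = 0.4329 K/W
R_brass = L/(kA) = 0.0024/(117×11) = 1.865×10^-6 K/W
R_outer film = 1/(h_o·A) = 1/(28.1×11) = 0.003235 K/W
R_total = 0.4361 K/W
Q = ΔT / R_total = 210 / 0.4361

Q ≈ 481 W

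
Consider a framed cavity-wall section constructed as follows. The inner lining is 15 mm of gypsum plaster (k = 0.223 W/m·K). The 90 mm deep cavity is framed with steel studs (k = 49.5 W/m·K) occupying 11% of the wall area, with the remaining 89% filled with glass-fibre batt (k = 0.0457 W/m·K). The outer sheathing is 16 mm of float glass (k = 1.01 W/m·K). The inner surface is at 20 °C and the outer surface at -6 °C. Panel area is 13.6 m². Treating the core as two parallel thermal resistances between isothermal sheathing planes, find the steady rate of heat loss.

Q ≈ 3550 W

Sheathing layers in series; stud and cavity paths in parallel between them.
R_inner = 0.015/(0.223×13.6) = 0.004946 K/W
R_stud  = 0.09/(49.5×0.11×13.6) = 0.001215 K/W
R_cav   = 0.09/(0.0457×0.89×13.6) = 0.1627 K/W
1/R_core = 1/R_stud + 1/R_cav → R_core = 0.001206 K/W
R_outer = 0.016/(1.01×13.6) = 0.001165 K/W
R_total = 0.007317 K/W
Q = ΔT/R_total = 26/0.007317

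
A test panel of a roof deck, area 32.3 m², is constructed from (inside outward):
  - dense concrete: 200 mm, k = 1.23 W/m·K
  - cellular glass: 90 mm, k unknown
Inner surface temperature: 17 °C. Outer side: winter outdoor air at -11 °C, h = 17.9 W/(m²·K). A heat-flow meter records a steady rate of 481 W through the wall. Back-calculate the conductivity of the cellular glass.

k ≈ 0.0542 W/(m·K)

Thermal resistances in series:
R_dense concrete = L/(kA) = 0.2/(1.23×32.3) = 0.005034 K/W
R_outer film = 1/(h_o·A) = 1/(17.9×32.3) = 0.00173 K/W
Sum of known resistances R_other = 0.006764 K/W
Total R = ΔT/Q = 28/481 = 0.05821 K/W
R_cellular glass = R_total − R_other = 0.05145 K/W
k = L/(R·A) = 0.09/(0.05145×32.3)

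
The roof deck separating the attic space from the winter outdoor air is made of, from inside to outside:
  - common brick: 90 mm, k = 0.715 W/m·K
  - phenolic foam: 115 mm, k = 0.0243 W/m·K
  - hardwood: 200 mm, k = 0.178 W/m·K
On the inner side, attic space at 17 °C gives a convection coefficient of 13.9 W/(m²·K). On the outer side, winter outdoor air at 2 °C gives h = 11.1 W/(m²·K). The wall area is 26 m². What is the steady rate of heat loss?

Q ≈ 63.5 W

Thermal resistances in series:
R_inner film = 1/(h_i·A) = 1/(13.9×26) = 0.002767 K/W
R_common brick = L/(kA) = 0.09/(0.715×26) = 0.004841 K/W
R_phenolic foam = L/(kA) = 0.115/(0.0243×26) = 0.182 K/W
R_hardwood = L/(kA) = 0.2/(0.178×26) = 0.04322 K/W
R_outer film = 1/(h_o·A) = 1/(11.1×26) = 0.003465 K/W
R_total = 0.2363 K/W
Q = ΔT / R_total = 15 / 0.2363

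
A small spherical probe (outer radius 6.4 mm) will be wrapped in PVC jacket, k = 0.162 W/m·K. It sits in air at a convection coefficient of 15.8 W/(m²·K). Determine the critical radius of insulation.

For a sphere r_cr = 2k/h = 2×0.162/15.8
r_cr = 20.5 mm; since the bare radius (6.4 mm) is below r_cr, adding a thin layer of insulation will *increase* heat loss.

r_cr ≈ 20.5 mm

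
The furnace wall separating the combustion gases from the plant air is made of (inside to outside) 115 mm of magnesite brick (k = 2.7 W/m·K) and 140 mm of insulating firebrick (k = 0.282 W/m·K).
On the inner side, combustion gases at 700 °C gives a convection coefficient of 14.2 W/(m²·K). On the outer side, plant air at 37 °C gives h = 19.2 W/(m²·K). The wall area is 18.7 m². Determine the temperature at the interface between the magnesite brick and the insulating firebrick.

Using the resistance-network approach (series):
R_inner film = 1/(h_i·A) = 1/(14.2×18.7) = 0.003766 K/W
R_magnesite brick = L/(kA) = 0.115/(2.7×18.7) = 0.002278 K/W
R_insulating firebrick = L/(kA) = 0.14/(0.282×18.7) = 0.02655 K/W
R_outer film = 1/(h_o·A) = 1/(19.2×18.7) = 0.002785 K/W
R_total = 0.03538 K/W;  Q = ΔT/R_total = 663/0.03538 = 18740 W
T_interface = T_inner − Q·ΣR(inner→interface) = 700 − 18700×0.006044

T ≈ 587 °C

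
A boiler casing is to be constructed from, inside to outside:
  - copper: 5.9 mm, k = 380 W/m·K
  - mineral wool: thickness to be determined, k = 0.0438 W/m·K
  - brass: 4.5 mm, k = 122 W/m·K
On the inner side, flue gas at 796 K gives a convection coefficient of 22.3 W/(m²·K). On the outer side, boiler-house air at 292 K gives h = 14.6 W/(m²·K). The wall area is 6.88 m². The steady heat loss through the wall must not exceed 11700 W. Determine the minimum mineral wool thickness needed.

Thermal resistances in series:
R_inner film = 1/(h_i·A) = 1/(22.3×6.88) = 0.006518 K/W
R_copper = L/(kA) = 0.0059/(380×6.88) = 2.257×10^-6 K/W
R_brass = L/(kA) = 0.0045/(122×6.88) = 5.361×10^-6 K/W
R_outer film = 1/(h_o·A) = 1/(14.6×6.88) = 0.009955 K/W
Sum of the known resistances R_other = 0.01648 K/W
Required total resistance R_tot = ΔT/Q_allow = 504/11700 = 0.04308 K/W
R_mineral wool = R_tot − R_other = 0.0266 K/W
L = R·k·A = 0.0266×0.0438×6.88

L ≈ 8.01 mm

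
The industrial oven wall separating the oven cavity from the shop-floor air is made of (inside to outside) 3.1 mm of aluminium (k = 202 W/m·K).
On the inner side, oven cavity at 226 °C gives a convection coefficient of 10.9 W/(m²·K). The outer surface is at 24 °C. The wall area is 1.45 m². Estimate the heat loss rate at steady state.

Thermal resistances in series:
R_inner film = 1/(h_i·A) = 1/(10.9×1.45) = 0.06327 K/W
R_aluminium = L/(kA) = 0.0031/(202×1.45) = 1.058×10^-5 K/W
R_total = 0.06328 K/W
Q = ΔT / R_total = 202 / 0.06328

Q ≈ 3190 W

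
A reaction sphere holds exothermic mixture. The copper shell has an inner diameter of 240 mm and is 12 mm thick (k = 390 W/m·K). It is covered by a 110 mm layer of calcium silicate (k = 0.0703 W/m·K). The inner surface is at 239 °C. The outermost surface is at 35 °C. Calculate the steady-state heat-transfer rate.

Radial (spherical) resistances in series:
R_copper shell = (1/0.12 − 1/0.132)/(4π×390) = 1.546×10^-4 K/W
R_calcium silicate = (1/0.132 − 1/0.242)/(4π×0.0703) = 3.898 K/W
R_total = 3.898 K/W
Q = ΔT/R_total = 204/3.898

Q ≈ 52.3 W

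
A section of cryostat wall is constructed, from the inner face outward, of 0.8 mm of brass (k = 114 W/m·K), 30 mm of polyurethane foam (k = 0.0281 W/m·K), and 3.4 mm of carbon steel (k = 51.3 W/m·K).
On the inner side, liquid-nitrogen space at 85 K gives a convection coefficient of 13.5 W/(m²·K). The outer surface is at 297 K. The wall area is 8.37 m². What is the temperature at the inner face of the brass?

Model the wall as resistances in series:
R_inner film = 1/(h_i·A) = 1/(13.5×8.37) = 0.00885 K/W
R_brass = L/(kA) = 0.0008/(114×8.37) = 8.384×10^-7 K/W
R_polyurethane foam = L/(kA) = 0.03/(0.0281×8.37) = 0.1276 K/W
R_carbon steel = L/(kA) = 0.0034/(51.3×8.37) = 7.918×10^-6 K/W
R_total = 0.1364 K/W;  Q = ΔT/R_total = 212/0.1364 = 1554 W
T_interface = T_inner + Q·ΣR(inner→interface) = 85 + 1550×0.00885

T ≈ 98.8 K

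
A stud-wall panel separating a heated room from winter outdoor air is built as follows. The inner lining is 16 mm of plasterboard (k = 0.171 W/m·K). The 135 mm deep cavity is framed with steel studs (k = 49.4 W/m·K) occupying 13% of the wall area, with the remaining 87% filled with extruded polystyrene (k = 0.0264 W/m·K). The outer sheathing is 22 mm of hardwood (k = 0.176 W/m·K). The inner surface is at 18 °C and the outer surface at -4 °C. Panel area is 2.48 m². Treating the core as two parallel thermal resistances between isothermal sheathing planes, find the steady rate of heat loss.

Sheathing layers in series; stud and cavity paths in parallel between them.
R_inner = 0.016/(0.171×2.48) = 0.03773 K/W
R_stud  = 0.135/(49.4×0.13×2.48) = 0.008476 K/W
R_cav   = 0.135/(0.0264×0.87×2.48) = 2.37 K/W
1/R_core = 1/R_stud + 1/R_cav → R_core = 0.008446 K/W
R_outer = 0.022/(0.176×2.48) = 0.0504 K/W
R_total = 0.09658 K/W
Q = ΔT/R_total = 22/0.09658

Q ≈ 228 W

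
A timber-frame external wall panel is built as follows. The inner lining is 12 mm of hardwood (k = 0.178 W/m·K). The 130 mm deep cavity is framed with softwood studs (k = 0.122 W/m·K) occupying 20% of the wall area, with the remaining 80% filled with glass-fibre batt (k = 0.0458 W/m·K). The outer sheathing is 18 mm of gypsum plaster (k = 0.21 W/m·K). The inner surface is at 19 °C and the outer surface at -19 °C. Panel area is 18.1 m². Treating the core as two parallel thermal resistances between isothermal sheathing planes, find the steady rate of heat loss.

Sheathing layers in series; stud and cavity paths in parallel between them.
R_inner = 0.012/(0.178×18.1) = 0.003725 K/W
R_stud  = 0.13/(0.122×0.2×18.1) = 0.2944 K/W
R_cav   = 0.13/(0.0458×0.8×18.1) = 0.196 K/W
1/R_core = 1/R_stud + 1/R_cav → R_core = 0.1177 K/W
R_outer = 0.018/(0.21×18.1) = 0.004736 K/W
R_total = 0.1261 K/W
Q = ΔT/R_total = 38/0.1261

Q ≈ 301 W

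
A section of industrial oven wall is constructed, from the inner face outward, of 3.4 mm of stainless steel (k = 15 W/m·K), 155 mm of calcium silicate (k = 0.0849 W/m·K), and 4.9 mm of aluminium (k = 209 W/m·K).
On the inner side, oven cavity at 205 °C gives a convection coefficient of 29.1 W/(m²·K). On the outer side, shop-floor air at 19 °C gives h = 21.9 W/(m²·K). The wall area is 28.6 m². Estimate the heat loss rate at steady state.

Q ≈ 2790 W

Series thermal resistances:
R_inner film = 1/(h_i·A) = 1/(29.1×28.6) = 0.001202 K/W
R_stainless steel = L/(kA) = 0.0034/(15×28.6) = 7.925×10^-6 K/W
R_calcium silicate = L/(kA) = 0.155/(0.0849×28.6) = 0.06383 K/W
R_aluminium = L/(kA) = 0.0049/(209×28.6) = 8.198×10^-7 K/W
R_outer film = 1/(h_o·A) = 1/(21.9×28.6) = 0.001597 K/W
R_total = 0.06664 K/W
Q = ΔT / R_total = 186 / 0.06664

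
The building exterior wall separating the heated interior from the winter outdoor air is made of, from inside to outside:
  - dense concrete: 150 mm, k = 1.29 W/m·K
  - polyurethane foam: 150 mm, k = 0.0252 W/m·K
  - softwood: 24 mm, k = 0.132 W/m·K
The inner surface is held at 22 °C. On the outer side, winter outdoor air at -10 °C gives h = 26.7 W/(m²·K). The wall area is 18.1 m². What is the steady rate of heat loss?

Q ≈ 92.1 W

Series thermal resistances:
R_dense concrete = L/(kA) = 0.15/(1.29×18.1) = 0.006424 K/W
R_polyurethane foam = L/(kA) = 0.15/(0.0252×18.1) = 0.3289 K/W
R_softwood = L/(kA) = 0.024/(0.132×18.1) = 0.01005 K/W
R_outer film = 1/(h_o·A) = 1/(26.7×18.1) = 0.002069 K/W
R_total = 0.3474 K/W
Q = ΔT / R_total = 32 / 0.3474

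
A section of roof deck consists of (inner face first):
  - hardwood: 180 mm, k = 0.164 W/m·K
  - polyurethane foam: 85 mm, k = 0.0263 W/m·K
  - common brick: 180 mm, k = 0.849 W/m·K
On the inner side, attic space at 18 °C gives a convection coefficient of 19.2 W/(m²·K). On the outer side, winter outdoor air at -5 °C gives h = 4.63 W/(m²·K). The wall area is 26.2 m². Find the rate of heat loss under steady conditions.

Treating each layer as a thermal resistance in series:
R_inner film = 1/(h_i·A) = 1/(19.2×26.2) = 0.001988 K/W
R_hardwood = L/(kA) = 0.18/(0.164×26.2) = 0.04189 K/W
R_polyurethane foam = L/(kA) = 0.085/(0.0263×26.2) = 0.1234 K/W
R_common brick = L/(kA) = 0.18/(0.849×26.2) = 0.008092 K/W
R_outer film = 1/(h_o·A) = 1/(4.63×26.2) = 0.008244 K/W
R_total = 0.1836 K/W
Q = ΔT / R_total = 23 / 0.1836

Q ≈ 125 W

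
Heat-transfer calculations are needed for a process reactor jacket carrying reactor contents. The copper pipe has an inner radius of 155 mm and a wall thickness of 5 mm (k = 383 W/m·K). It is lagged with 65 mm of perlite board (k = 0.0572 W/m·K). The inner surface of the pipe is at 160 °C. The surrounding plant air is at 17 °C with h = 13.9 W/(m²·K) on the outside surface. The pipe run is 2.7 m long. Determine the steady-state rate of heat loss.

Q ≈ 386 W

Cylindrical conduction, so R = ln(r₂/r₁)/(2πkL) per layer, in series:
R_copper pipe wall = ln(160/155)/(2π×383×2.7) = 4.886×10^-6 K/W
R_perlite board = ln(225/160)/(2π×0.0572×2.7) = 0.3513 K/W
R_outer film = 1/(h_o·2πr_oL) = 1/(13.9×2π×0.225×2.7) = 0.01885 K/W
R_total = 0.3702 K/W
Q = ΔT/R_total = 143/0.3702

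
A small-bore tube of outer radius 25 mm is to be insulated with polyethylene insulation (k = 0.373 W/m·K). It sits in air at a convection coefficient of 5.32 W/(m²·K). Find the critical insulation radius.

r_cr ≈ 70.1 mm

For a cylinder r_cr = k/h = 0.373/5.32
r_cr = 70.1 mm; since the bare radius (25 mm) is below r_cr, adding a thin layer of insulation will *increase* heat loss.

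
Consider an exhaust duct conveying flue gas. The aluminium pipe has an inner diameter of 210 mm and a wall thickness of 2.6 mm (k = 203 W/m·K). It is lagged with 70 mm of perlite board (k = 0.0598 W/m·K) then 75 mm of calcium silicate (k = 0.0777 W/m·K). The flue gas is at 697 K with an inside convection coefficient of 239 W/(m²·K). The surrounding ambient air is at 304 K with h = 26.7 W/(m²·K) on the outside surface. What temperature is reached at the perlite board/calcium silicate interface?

Treating each annulus and film as a series resistance:
R_inner film = 1/(h_i·2πr₁L) = 1/(239×2π×0.105×1) = 0.006342 K/W
R_aluminium pipe wall = ln(107.6/105)/(2π×203×1) = 1.918×10^-5 K/W
R_perlite board = ln(177.6/107.6)/(2π×0.0598×1) = 1.334 K/W
R_calcium silicate = ln(252.6/177.6)/(2π×0.0777×1) = 0.7216 K/W
R_outer film = 1/(h_o·2πr_oL) = 1/(26.7×2π×0.2526×1) = 0.0236 K/W
R_total = 2.085 K/W
Q = ΔT/R_total = 393/2.085
Q = 188 W/m
T_interface = T_inner − Q·ΣR(inner→interface) = 697 − 188×1.34

T ≈ 444 K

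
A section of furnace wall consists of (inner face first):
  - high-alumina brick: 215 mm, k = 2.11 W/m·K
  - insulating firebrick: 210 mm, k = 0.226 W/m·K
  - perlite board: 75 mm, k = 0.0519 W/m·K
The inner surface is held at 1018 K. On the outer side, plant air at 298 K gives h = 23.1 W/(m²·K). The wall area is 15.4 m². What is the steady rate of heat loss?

Treating each layer as a thermal resistance in series:
R_high-alumina brick = L/(kA) = 0.215/(2.11×15.4) = 0.006617 K/W
R_insulating firebrick = L/(kA) = 0.21/(0.226×15.4) = 0.06034 K/W
R_perlite board = L/(kA) = 0.075/(0.0519×15.4) = 0.09384 K/W
R_outer film = 1/(h_o·A) = 1/(23.1×15.4) = 0.002811 K/W
R_total = 0.1636 K/W
Q = ΔT / R_total = 720 / 0.1636

Q ≈ 4400 W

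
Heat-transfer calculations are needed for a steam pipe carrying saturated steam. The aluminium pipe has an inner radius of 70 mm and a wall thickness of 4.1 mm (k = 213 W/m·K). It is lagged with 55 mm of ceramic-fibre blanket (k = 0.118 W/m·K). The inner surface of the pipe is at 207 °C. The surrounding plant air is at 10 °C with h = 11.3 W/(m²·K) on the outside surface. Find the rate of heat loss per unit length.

q′ ≈ 230 W/m

Per-layer cylindrical resistances, series-summed:
R_aluminium pipe wall = ln(74.1/70)/(2π×213×1) = 4.253×10^-5 K/W
R_ceramic-fibre blanket = ln(129.1/74.1)/(2π×0.118×1) = 0.7488 K/W
R_outer film = 1/(h_o·2πr_oL) = 1/(11.3×2π×0.1291×1) = 0.1091 K/W
R_total = 0.8579 K/W
Q = ΔT/R_total = 197/0.8579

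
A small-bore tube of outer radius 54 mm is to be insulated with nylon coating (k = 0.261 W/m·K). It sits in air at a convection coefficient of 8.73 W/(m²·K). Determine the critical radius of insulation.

r_cr ≈ 29.9 mm

For a cylinder r_cr = k/h = 0.261/8.73
r_cr = 29.9 mm; since the bare radius (54 mm) is above r_cr, any added insulation will reduce heat loss.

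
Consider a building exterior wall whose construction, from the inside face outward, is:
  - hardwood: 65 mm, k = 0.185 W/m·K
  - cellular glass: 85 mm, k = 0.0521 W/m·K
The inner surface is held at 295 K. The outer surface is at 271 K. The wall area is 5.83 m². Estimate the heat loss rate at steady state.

Series thermal resistances:
R_hardwood = L/(kA) = 0.065/(0.185×5.83) = 0.06027 K/W
R_cellular glass = L/(kA) = 0.085/(0.0521×5.83) = 0.2798 K/W
R_total = 0.3401 K/W
Q = ΔT / R_total = 24 / 0.3401

Q ≈ 70.6 W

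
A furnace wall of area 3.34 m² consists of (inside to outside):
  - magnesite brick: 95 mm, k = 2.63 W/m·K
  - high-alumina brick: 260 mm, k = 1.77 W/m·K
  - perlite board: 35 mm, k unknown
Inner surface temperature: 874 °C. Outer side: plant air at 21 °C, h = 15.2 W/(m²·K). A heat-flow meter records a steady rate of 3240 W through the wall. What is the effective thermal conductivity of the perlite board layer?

Model the wall as resistances in series:
R_magnesite brick = L/(kA) = 0.095/(2.63×3.34) = 0.01081 K/W
R_high-alumina brick = L/(kA) = 0.26/(1.77×3.34) = 0.04398 K/W
R_outer film = 1/(h_o·A) = 1/(15.2×3.34) = 0.0197 K/W
Sum of known resistances R_other = 0.07449 K/W
Total R = ΔT/Q = 853/3240 = 0.2633 K/W
R_perlite board = R_total − R_other = 0.1888 K/W
k = L/(R·A) = 0.035/(0.1888×3.34)

k ≈ 0.0555 W/(m·K)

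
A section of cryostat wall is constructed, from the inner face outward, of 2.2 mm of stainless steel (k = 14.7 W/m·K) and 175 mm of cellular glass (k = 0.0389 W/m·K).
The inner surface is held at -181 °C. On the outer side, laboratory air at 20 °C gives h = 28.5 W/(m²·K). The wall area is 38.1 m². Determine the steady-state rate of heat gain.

Q ≈ 1690 W

Series thermal resistances:
R_stainless steel = L/(kA) = 0.0022/(14.7×38.1) = 3.928×10^-6 K/W
R_cellular glass = L/(kA) = 0.175/(0.0389×38.1) = 0.1181 K/W
R_outer film = 1/(h_o·A) = 1/(28.5×38.1) = 9.209×10^-4 K/W
R_total = 0.119 K/W
Q = ΔT / R_total = 201 / 0.119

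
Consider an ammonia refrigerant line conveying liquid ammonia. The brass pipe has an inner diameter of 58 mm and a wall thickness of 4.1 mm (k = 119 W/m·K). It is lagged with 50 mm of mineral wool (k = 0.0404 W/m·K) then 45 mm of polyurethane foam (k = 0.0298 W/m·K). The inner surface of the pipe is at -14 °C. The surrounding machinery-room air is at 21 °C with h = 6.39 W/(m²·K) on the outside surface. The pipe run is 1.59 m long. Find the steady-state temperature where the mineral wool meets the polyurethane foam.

Cylindrical conduction, so R = ln(r₂/r₁)/(2πkL) per layer, in series:
R_brass pipe wall = ln(33.1/29)/(2π×119×1.59) = 1.112×10^-4 K/W
R_mineral wool = ln(83.1/33.1)/(2π×0.0404×1.59) = 2.281 K/W
R_polyurethane foam = ln(128.1/83.1)/(2π×0.0298×1.59) = 1.454 K/W
R_outer film = 1/(h_o·2πr_oL) = 1/(6.39×2π×0.1281×1.59) = 0.1223 K/W
R_total = 3.857 K/W
Q = ΔT/R_total = 35/3.857
Q = 9.07 W
T_interface = T_inner + Q·ΣR(inner→interface) = -14 + 9.07×2.281

T ≈ 6.7 °C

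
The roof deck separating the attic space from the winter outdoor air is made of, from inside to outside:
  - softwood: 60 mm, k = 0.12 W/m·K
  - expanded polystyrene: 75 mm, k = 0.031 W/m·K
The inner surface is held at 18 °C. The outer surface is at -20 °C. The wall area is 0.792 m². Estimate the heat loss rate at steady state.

Q ≈ 10.3 W

Series thermal resistances:
R_softwood = L/(kA) = 0.06/(0.12×0.792) = 0.6313 K/W
R_expanded polystyrene = L/(kA) = 0.075/(0.031×0.792) = 3.055 K/W
R_total = 3.686 K/W
Q = ΔT / R_total = 38 / 3.686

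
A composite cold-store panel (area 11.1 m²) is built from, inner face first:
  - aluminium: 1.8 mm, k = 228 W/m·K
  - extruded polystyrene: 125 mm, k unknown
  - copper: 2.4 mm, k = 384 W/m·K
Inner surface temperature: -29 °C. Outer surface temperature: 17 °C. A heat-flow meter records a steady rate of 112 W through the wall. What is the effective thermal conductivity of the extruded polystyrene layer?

Model the wall as resistances in series:
R_aluminium = L/(kA) = 0.0018/(228×11.1) = 7.112×10^-7 K/W
R_copper = L/(kA) = 0.0024/(384×11.1) = 5.631×10^-7 K/W
Sum of known resistances R_other = 1.274×10^-6 K/W
Total R = ΔT/Q = 46/112 = 0.4107 K/W
R_extruded polystyrene = R_total − R_other = 0.4107 K/W
k = L/(R·A) = 0.125/(0.4107×11.1)

k ≈ 0.0274 W/(m·K)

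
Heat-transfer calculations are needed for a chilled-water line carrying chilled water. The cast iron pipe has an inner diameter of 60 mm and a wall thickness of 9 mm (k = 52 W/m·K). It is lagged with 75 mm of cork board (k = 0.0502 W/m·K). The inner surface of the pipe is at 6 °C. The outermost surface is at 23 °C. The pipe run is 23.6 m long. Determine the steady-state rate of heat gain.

Treating each annulus and film as a series resistance:
R_cast iron pipe wall = ln(39/30)/(2π×52×23.6) = 3.403×10^-5 K/W
R_cork board = ln(114/39)/(2π×0.0502×23.6) = 0.1441 K/W
R_total = 0.1441 K/W
Q = ΔT/R_total = 17/0.1441

Q ≈ 118 W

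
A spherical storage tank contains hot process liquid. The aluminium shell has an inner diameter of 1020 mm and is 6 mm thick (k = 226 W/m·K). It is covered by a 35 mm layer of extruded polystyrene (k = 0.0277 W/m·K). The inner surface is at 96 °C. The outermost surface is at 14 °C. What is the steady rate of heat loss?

For a spherical shell R = (1/r₁ − 1/r₂)/(4πk); film R = 1/(h·4πr²). In series:
R_aluminium shell = (1/0.51 − 1/0.516)/(4π×226) = 8.028×10^-6 K/W
R_extruded polystyrene = (1/0.516 − 1/0.551)/(4π×0.0277) = 0.3537 K/W
R_total = 0.3537 K/W
Q = ΔT/R_total = 82/0.3537

Q ≈ 232 W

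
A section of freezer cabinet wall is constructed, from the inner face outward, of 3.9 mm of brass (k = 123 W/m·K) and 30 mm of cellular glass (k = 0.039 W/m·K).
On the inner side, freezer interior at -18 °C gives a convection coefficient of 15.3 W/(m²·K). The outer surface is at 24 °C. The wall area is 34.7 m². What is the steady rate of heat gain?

Model the wall as resistances in series:
R_inner film = 1/(h_i·A) = 1/(15.3×34.7) = 0.001884 K/W
R_brass = L/(kA) = 0.0039/(123×34.7) = 9.138×10^-7 K/W
R_cellular glass = L/(kA) = 0.03/(0.039×34.7) = 0.02217 K/W
R_total = 0.02405 K/W
Q = ΔT / R_total = 42 / 0.02405

Q ≈ 1750 W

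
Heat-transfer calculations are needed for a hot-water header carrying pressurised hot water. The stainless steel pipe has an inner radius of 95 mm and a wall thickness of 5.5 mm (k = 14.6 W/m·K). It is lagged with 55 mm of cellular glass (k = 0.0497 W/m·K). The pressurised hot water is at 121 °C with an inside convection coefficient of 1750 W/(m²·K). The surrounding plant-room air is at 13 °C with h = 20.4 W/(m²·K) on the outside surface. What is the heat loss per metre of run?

q′ ≈ 74.5 W/m

Per-layer cylindrical resistances, series-summed:
R_inner film = 1/(h_i·2πr₁L) = 1/(1750×2π×0.095×1) = 9.573×10^-4 K/W
R_stainless steel pipe wall = ln(100.5/95)/(2π×14.6×1) = 6.135×10^-4 K/W
R_cellular glass = ln(155.5/100.5)/(2π×0.0497×1) = 1.398 K/W
R_outer film = 1/(h_o·2πr_oL) = 1/(20.4×2π×0.1555×1) = 0.05017 K/W
R_total = 1.45 K/W
Q = ΔT/R_total = 108/1.45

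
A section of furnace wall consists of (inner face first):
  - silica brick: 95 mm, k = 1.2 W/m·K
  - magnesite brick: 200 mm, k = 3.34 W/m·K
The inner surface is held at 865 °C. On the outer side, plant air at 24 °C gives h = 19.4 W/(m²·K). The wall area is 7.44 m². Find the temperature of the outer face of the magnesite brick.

Thermal resistances in series:
R_silica brick = L/(kA) = 0.095/(1.2×7.44) = 0.01064 K/W
R_magnesite brick = L/(kA) = 0.2/(3.34×7.44) = 0.008048 K/W
R_outer film = 1/(h_o·A) = 1/(19.4×7.44) = 0.006928 K/W
R_total = 0.02562 K/W;  Q = ΔT/R_total = 841/0.02562 = 32830 W
T_interface = T_inner − Q·ΣR(inner→interface) = 865 − 32800×0.01869

T ≈ 251 °C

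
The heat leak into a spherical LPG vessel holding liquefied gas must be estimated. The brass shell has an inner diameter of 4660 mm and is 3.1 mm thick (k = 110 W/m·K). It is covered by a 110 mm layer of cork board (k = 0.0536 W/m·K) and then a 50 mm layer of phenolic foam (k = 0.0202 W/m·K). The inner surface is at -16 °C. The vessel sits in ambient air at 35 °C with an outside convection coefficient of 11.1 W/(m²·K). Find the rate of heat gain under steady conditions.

Q ≈ 821 W

For a spherical shell R = (1/r₁ − 1/r₂)/(4πk); film R = 1/(h·4πr²). In series:
R_brass shell = (1/2.33 − 1/2.3331)/(4π×110) = 4.125×10^-7 K/W
R_cork board = (1/2.3331 − 1/2.4431)/(4π×0.0536) = 0.02865 K/W
R_phenolic foam = (1/2.4431 − 1/2.4931)/(4π×0.0202) = 0.03234 K/W
R_outer film = 1/(h·4πr_o²) = 1/(11.1×4π×2.4931²) = 0.001153 K/W
R_total = 0.06214 K/W
Q = ΔT/R_total = 51/0.06214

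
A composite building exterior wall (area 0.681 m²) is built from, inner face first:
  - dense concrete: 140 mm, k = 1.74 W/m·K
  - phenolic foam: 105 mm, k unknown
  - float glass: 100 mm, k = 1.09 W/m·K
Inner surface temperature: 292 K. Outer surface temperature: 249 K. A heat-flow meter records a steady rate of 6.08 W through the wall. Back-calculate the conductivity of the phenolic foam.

k ≈ 0.0226 W/(m·K)

Model the wall as resistances in series:
R_dense concrete = L/(kA) = 0.14/(1.74×0.681) = 0.1181 K/W
R_float glass = L/(kA) = 0.1/(1.09×0.681) = 0.1347 K/W
Sum of known resistances R_other = 0.2529 K/W
Total R = ΔT/Q = 43/6.08 = 7.072 K/W
R_phenolic foam = R_total − R_other = 6.82 K/W
k = L/(R·A) = 0.105/(6.82×0.681)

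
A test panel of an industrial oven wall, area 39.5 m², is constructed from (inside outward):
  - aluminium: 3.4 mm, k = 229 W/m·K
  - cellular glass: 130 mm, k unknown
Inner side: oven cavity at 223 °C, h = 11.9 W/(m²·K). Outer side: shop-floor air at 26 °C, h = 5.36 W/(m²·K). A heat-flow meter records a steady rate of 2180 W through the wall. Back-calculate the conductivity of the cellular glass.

Model the wall as resistances in series:
R_inner film = 1/(h_i·A) = 1/(11.9×39.5) = 0.002127 K/W
R_aluminium = L/(kA) = 0.0034/(229×39.5) = 3.759×10^-7 K/W
R_outer film = 1/(h_o·A) = 1/(5.36×39.5) = 0.004723 K/W
Sum of known resistances R_other = 0.006851 K/W
Total R = ΔT/Q = 197/2180 = 0.09037 K/W
R_cellular glass = R_total − R_other = 0.08352 K/W
k = L/(R·A) = 0.13/(0.08352×39.5)

k ≈ 0.0394 W/(m·K)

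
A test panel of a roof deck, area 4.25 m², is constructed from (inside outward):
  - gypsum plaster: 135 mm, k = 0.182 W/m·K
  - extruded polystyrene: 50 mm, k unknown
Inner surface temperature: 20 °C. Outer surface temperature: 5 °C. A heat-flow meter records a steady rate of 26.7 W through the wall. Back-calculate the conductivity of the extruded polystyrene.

Model the wall as resistances in series:
R_gypsum plaster = L/(kA) = 0.135/(0.182×4.25) = 0.1745 K/W
Sum of known resistances R_other = 0.1745 K/W
Total R = ΔT/Q = 15/26.7 = 0.5618 K/W
R_extruded polystyrene = R_total − R_other = 0.3873 K/W
k = L/(R·A) = 0.05/(0.3873×4.25)

k ≈ 0.0304 W/(m·K)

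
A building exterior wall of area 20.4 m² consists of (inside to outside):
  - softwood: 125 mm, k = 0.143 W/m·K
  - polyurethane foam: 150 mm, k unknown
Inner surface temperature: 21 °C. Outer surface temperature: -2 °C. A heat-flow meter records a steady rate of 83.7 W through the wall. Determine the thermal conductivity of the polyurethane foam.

Treating each layer as a thermal resistance in series:
R_softwood = L/(kA) = 0.125/(0.143×20.4) = 0.04285 K/W
Sum of known resistances R_other = 0.04285 K/W
Total R = ΔT/Q = 23/83.7 = 0.2748 K/W
R_polyurethane foam = R_total − R_other = 0.2319 K/W
k = L/(R·A) = 0.15/(0.2319×20.4)

k ≈ 0.0317 W/(m·K)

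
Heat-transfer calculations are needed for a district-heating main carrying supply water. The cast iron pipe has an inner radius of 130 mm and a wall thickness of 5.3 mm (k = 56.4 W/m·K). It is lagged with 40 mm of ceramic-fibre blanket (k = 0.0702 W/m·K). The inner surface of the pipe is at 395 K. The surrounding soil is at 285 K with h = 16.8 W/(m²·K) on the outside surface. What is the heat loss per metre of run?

q′ ≈ 172 W/m

For a radial system each layer contributes R = ln(r_out/r_in)/(2πkL); films add R = 1/(hA).
R_cast iron pipe wall = ln(135.3/130)/(2π×56.4×1) = 1.128×10^-4 K/W
R_ceramic-fibre blanket = ln(175.3/135.3)/(2π×0.0702×1) = 0.5872 K/W
R_outer film = 1/(h_o·2πr_oL) = 1/(16.8×2π×0.1753×1) = 0.05404 K/W
R_total = 0.6414 K/W
Q = ΔT/R_total = 110/0.6414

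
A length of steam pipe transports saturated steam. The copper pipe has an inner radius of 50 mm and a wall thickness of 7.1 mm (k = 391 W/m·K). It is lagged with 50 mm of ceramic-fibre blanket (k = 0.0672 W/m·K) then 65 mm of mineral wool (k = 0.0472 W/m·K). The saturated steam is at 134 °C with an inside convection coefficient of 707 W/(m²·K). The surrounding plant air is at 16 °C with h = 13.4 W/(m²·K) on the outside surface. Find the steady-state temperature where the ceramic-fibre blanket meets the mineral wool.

Cylindrical conduction, so R = ln(r₂/r₁)/(2πkL) per layer, in series:
R_inner film = 1/(h_i·2πr₁L) = 1/(707×2π×0.05×1) = 0.004502 K/W
R_copper pipe wall = ln(57.1/50)/(2π×391×1) = 5.405×10^-5 K/W
R_ceramic-fibre blanket = ln(107.1/57.1)/(2π×0.0672×1) = 1.49 K/W
R_mineral wool = ln(172.1/107.1)/(2π×0.0472×1) = 1.599 K/W
R_outer film = 1/(h_o·2πr_oL) = 1/(13.4×2π×0.1721×1) = 0.06901 K/W
R_total = 3.163 K/W
Q = ΔT/R_total = 118/3.163
Q = 37.3 W/m
T_interface = T_inner − Q·ΣR(inner→interface) = 134 − 37.3×1.494

T ≈ 78.2 °C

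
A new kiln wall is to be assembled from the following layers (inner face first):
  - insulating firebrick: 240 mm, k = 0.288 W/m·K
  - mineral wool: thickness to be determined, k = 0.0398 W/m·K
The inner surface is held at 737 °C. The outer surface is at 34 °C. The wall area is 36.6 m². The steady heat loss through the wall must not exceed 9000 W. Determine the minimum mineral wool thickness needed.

L ≈ 80.6 mm

Series thermal resistances:
R_insulating firebrick = L/(kA) = 0.24/(0.288×36.6) = 0.02277 K/W
Sum of the known resistances R_other = 0.02277 K/W
Required total resistance R_tot = ΔT/Q_allow = 703/9000 = 0.07811 K/W
R_mineral wool = R_tot − R_other = 0.05534 K/W
L = R·k·A = 0.05534×0.0398×36.6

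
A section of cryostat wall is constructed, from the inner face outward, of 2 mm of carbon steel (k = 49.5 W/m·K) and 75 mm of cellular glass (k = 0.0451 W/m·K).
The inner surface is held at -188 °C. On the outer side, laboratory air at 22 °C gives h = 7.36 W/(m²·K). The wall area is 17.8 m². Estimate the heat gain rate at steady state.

Q ≈ 2080 W

Series thermal resistances:
R_carbon steel = L/(kA) = 0.002/(49.5×17.8) = 2.27×10^-6 K/W
R_cellular glass = L/(kA) = 0.075/(0.0451×17.8) = 0.09343 K/W
R_outer film = 1/(h_o·A) = 1/(7.36×17.8) = 0.007633 K/W
R_total = 0.1011 K/W
Q = ΔT / R_total = 210 / 0.1011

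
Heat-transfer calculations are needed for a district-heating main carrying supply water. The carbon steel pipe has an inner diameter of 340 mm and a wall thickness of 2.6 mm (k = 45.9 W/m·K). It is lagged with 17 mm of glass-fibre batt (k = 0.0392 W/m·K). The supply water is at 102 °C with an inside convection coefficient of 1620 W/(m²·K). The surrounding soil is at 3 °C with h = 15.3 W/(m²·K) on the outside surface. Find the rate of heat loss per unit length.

Treating each annulus and film as a series resistance:
R_inner film = 1/(h_i·2πr₁L) = 1/(1620×2π×0.17×1) = 5.779×10^-4 K/W
R_carbon steel pipe wall = ln(172.6/170)/(2π×45.9×1) = 5.263×10^-5 K/W
R_glass-fibre batt = ln(189.6/172.6)/(2π×0.0392×1) = 0.3814 K/W
R_outer film = 1/(h_o·2πr_oL) = 1/(15.3×2π×0.1896×1) = 0.05486 K/W
R_total = 0.4369 K/W
Q = ΔT/R_total = 99/0.4369

q′ ≈ 227 W/m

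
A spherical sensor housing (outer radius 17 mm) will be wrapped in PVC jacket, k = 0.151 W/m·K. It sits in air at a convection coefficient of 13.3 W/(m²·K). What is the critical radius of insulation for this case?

r_cr ≈ 22.7 mm

For a sphere r_cr = 2k/h = 2×0.151/13.3
r_cr = 22.7 mm; since the bare radius (17 mm) is below r_cr, adding a thin layer of insulation will *increase* heat loss.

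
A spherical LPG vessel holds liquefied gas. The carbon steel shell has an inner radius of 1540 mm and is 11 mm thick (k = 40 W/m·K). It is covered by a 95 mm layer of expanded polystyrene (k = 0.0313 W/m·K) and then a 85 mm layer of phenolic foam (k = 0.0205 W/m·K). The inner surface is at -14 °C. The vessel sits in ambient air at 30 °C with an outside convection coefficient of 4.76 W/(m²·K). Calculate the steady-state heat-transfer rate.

Spherical conduction: R = (1/r_in − 1/r_out)/(4πk) per layer; series-sum.
R_carbon steel shell = (1/1.54 − 1/1.551)/(4π×40) = 9.162×10^-6 K/W
R_expanded polystyrene = (1/1.551 − 1/1.646)/(4π×0.0313) = 0.09461 K/W
R_phenolic foam = (1/1.646 − 1/1.731)/(4π×0.0205) = 0.1158 K/W
R_outer film = 1/(h·4πr_o²) = 1/(4.76×4π×1.731²) = 0.005579 K/W
R_total = 0.216 K/W
Q = ΔT/R_total = 44/0.216

Q ≈ 204 W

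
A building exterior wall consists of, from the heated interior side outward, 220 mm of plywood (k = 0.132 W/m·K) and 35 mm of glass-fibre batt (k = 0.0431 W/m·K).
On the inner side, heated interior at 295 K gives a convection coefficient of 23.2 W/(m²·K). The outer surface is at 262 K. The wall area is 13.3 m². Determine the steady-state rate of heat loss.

Q ≈ 174 W

Using the resistance-network approach (series):
R_inner film = 1/(h_i·A) = 1/(23.2×13.3) = 0.003241 K/W
R_plywood = L/(kA) = 0.22/(0.132×13.3) = 0.1253 K/W
R_glass-fibre batt = L/(kA) = 0.035/(0.0431×13.3) = 0.06106 K/W
R_total = 0.1896 K/W
Q = ΔT / R_total = 33 / 0.1896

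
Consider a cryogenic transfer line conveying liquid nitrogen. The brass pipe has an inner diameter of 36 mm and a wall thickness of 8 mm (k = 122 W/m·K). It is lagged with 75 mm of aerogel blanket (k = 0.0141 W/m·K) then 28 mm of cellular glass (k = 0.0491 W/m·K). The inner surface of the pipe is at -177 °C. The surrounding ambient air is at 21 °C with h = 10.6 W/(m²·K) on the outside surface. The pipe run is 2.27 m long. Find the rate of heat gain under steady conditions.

Q ≈ 27.7 W

Cylindrical conduction, so R = ln(r₂/r₁)/(2πkL) per layer, in series:
R_brass pipe wall = ln(26/18)/(2π×122×2.27) = 2.113×10^-4 K/W
R_aerogel blanket = ln(101/26)/(2π×0.0141×2.27) = 6.748 K/W
R_cellular glass = ln(129/101)/(2π×0.0491×2.27) = 0.3494 K/W
R_outer film = 1/(h_o·2πr_oL) = 1/(10.6×2π×0.129×2.27) = 0.05127 K/W
R_total = 7.149 K/W
Q = ΔT/R_total = 198/7.149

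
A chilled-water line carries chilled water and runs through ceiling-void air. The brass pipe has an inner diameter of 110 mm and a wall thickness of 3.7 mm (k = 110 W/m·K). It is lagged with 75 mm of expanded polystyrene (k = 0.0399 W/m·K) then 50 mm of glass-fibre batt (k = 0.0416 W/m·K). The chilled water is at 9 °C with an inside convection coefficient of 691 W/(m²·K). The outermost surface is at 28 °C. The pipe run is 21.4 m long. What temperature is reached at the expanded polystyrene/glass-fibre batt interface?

T ≈ 22.9 °C

For a radial system each layer contributes R = ln(r_out/r_in)/(2πkL); films add R = 1/(hA).
R_inner film = 1/(h_i·2πr₁L) = 1/(691×2π×0.055×21.4) = 1.957×10^-4 K/W
R_brass pipe wall = ln(58.7/55)/(2π×110×21.4) = 4.402×10^-6 K/W
R_expanded polystyrene = ln(133.7/58.7)/(2π×0.0399×21.4) = 0.1534 K/W
R_glass-fibre batt = ln(183.7/133.7)/(2π×0.0416×21.4) = 0.0568 K/W
R_total = 0.2104 K/W
Q = ΔT/R_total = 19/0.2104
Q = 90.3 W
T_interface = T_inner + Q·ΣR(inner→interface) = 9 + 90.3×0.1536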